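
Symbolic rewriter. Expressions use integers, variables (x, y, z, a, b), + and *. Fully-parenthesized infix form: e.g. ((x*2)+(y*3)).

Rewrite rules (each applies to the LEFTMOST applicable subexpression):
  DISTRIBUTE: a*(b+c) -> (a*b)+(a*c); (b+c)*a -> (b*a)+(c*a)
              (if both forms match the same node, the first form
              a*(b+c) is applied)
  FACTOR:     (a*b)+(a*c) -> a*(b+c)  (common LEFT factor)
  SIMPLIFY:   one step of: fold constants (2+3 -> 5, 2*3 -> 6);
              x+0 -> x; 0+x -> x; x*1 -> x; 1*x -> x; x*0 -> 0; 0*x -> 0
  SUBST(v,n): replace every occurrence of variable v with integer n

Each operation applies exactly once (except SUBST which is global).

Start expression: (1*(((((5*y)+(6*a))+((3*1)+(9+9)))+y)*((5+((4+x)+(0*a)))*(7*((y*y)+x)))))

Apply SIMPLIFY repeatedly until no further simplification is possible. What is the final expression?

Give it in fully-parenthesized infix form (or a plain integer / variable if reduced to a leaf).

Start: (1*(((((5*y)+(6*a))+((3*1)+(9+9)))+y)*((5+((4+x)+(0*a)))*(7*((y*y)+x)))))
Step 1: at root: (1*(((((5*y)+(6*a))+((3*1)+(9+9)))+y)*((5+((4+x)+(0*a)))*(7*((y*y)+x))))) -> (((((5*y)+(6*a))+((3*1)+(9+9)))+y)*((5+((4+x)+(0*a)))*(7*((y*y)+x)))); overall: (1*(((((5*y)+(6*a))+((3*1)+(9+9)))+y)*((5+((4+x)+(0*a)))*(7*((y*y)+x))))) -> (((((5*y)+(6*a))+((3*1)+(9+9)))+y)*((5+((4+x)+(0*a)))*(7*((y*y)+x))))
Step 2: at LLRL: (3*1) -> 3; overall: (((((5*y)+(6*a))+((3*1)+(9+9)))+y)*((5+((4+x)+(0*a)))*(7*((y*y)+x)))) -> (((((5*y)+(6*a))+(3+(9+9)))+y)*((5+((4+x)+(0*a)))*(7*((y*y)+x))))
Step 3: at LLRR: (9+9) -> 18; overall: (((((5*y)+(6*a))+(3+(9+9)))+y)*((5+((4+x)+(0*a)))*(7*((y*y)+x)))) -> (((((5*y)+(6*a))+(3+18))+y)*((5+((4+x)+(0*a)))*(7*((y*y)+x))))
Step 4: at LLR: (3+18) -> 21; overall: (((((5*y)+(6*a))+(3+18))+y)*((5+((4+x)+(0*a)))*(7*((y*y)+x)))) -> (((((5*y)+(6*a))+21)+y)*((5+((4+x)+(0*a)))*(7*((y*y)+x))))
Step 5: at RLRR: (0*a) -> 0; overall: (((((5*y)+(6*a))+21)+y)*((5+((4+x)+(0*a)))*(7*((y*y)+x)))) -> (((((5*y)+(6*a))+21)+y)*((5+((4+x)+0))*(7*((y*y)+x))))
Step 6: at RLR: ((4+x)+0) -> (4+x); overall: (((((5*y)+(6*a))+21)+y)*((5+((4+x)+0))*(7*((y*y)+x)))) -> (((((5*y)+(6*a))+21)+y)*((5+(4+x))*(7*((y*y)+x))))
Fixed point: (((((5*y)+(6*a))+21)+y)*((5+(4+x))*(7*((y*y)+x))))

Answer: (((((5*y)+(6*a))+21)+y)*((5+(4+x))*(7*((y*y)+x))))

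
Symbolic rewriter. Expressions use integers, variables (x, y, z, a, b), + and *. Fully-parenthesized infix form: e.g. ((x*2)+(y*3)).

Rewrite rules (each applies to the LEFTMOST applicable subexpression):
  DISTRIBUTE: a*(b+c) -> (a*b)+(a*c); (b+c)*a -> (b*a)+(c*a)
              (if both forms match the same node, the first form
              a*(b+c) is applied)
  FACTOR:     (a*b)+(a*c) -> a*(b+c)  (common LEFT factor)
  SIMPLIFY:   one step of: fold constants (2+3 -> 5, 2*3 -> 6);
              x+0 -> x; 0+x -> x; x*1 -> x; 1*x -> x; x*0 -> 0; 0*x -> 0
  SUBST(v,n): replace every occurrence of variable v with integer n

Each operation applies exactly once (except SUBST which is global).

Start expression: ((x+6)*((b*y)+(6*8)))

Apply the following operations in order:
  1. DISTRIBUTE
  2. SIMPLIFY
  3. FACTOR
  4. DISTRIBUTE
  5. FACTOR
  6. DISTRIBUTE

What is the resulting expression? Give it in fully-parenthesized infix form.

Answer: (((x+6)*(b*y))+((x+6)*48))

Derivation:
Start: ((x+6)*((b*y)+(6*8)))
Apply DISTRIBUTE at root (target: ((x+6)*((b*y)+(6*8)))): ((x+6)*((b*y)+(6*8))) -> (((x+6)*(b*y))+((x+6)*(6*8)))
Apply SIMPLIFY at RR (target: (6*8)): (((x+6)*(b*y))+((x+6)*(6*8))) -> (((x+6)*(b*y))+((x+6)*48))
Apply FACTOR at root (target: (((x+6)*(b*y))+((x+6)*48))): (((x+6)*(b*y))+((x+6)*48)) -> ((x+6)*((b*y)+48))
Apply DISTRIBUTE at root (target: ((x+6)*((b*y)+48))): ((x+6)*((b*y)+48)) -> (((x+6)*(b*y))+((x+6)*48))
Apply FACTOR at root (target: (((x+6)*(b*y))+((x+6)*48))): (((x+6)*(b*y))+((x+6)*48)) -> ((x+6)*((b*y)+48))
Apply DISTRIBUTE at root (target: ((x+6)*((b*y)+48))): ((x+6)*((b*y)+48)) -> (((x+6)*(b*y))+((x+6)*48))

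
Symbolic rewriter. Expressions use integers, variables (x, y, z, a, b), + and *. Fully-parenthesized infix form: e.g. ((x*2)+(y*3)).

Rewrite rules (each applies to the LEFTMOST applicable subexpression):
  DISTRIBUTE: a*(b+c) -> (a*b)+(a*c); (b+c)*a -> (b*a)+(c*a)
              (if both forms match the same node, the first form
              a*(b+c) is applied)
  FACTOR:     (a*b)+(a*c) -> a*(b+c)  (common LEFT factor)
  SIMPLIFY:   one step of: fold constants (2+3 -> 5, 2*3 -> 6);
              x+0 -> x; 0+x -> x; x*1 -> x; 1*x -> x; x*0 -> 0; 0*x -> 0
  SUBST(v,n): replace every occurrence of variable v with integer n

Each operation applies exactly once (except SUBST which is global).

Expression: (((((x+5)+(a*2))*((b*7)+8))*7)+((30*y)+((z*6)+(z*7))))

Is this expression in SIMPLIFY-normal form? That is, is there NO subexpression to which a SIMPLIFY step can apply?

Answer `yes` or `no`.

Expression: (((((x+5)+(a*2))*((b*7)+8))*7)+((30*y)+((z*6)+(z*7))))
Scanning for simplifiable subexpressions (pre-order)...
  at root: (((((x+5)+(a*2))*((b*7)+8))*7)+((30*y)+((z*6)+(z*7)))) (not simplifiable)
  at L: ((((x+5)+(a*2))*((b*7)+8))*7) (not simplifiable)
  at LL: (((x+5)+(a*2))*((b*7)+8)) (not simplifiable)
  at LLL: ((x+5)+(a*2)) (not simplifiable)
  at LLLL: (x+5) (not simplifiable)
  at LLLR: (a*2) (not simplifiable)
  at LLR: ((b*7)+8) (not simplifiable)
  at LLRL: (b*7) (not simplifiable)
  at R: ((30*y)+((z*6)+(z*7))) (not simplifiable)
  at RL: (30*y) (not simplifiable)
  at RR: ((z*6)+(z*7)) (not simplifiable)
  at RRL: (z*6) (not simplifiable)
  at RRR: (z*7) (not simplifiable)
Result: no simplifiable subexpression found -> normal form.

Answer: yes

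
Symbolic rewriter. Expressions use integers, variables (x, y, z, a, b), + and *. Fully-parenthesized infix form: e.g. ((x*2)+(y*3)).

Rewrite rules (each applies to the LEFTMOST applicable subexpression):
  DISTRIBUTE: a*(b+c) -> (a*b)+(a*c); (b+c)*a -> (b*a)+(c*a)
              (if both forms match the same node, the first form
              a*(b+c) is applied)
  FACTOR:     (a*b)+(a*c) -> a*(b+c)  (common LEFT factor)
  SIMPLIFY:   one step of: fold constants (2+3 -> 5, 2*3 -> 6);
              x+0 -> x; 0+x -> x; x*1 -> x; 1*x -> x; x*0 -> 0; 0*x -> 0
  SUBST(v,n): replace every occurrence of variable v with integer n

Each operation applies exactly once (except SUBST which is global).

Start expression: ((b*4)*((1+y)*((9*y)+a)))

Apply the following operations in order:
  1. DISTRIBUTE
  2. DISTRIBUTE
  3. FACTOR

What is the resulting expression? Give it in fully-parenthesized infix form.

Start: ((b*4)*((1+y)*((9*y)+a)))
Apply DISTRIBUTE at R (target: ((1+y)*((9*y)+a))): ((b*4)*((1+y)*((9*y)+a))) -> ((b*4)*(((1+y)*(9*y))+((1+y)*a)))
Apply DISTRIBUTE at root (target: ((b*4)*(((1+y)*(9*y))+((1+y)*a)))): ((b*4)*(((1+y)*(9*y))+((1+y)*a))) -> (((b*4)*((1+y)*(9*y)))+((b*4)*((1+y)*a)))
Apply FACTOR at root (target: (((b*4)*((1+y)*(9*y)))+((b*4)*((1+y)*a)))): (((b*4)*((1+y)*(9*y)))+((b*4)*((1+y)*a))) -> ((b*4)*(((1+y)*(9*y))+((1+y)*a)))

Answer: ((b*4)*(((1+y)*(9*y))+((1+y)*a)))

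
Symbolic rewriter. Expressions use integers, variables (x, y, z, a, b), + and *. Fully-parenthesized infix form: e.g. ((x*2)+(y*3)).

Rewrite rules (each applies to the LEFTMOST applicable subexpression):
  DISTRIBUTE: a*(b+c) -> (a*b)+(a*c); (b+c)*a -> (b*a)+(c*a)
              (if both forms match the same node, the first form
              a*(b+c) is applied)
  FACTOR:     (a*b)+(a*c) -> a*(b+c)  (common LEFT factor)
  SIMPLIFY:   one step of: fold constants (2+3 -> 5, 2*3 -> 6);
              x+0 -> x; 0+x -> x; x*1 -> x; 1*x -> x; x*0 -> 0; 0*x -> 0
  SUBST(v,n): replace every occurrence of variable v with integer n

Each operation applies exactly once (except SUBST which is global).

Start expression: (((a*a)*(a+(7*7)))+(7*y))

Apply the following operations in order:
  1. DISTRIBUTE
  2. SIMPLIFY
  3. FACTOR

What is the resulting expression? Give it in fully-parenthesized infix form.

Start: (((a*a)*(a+(7*7)))+(7*y))
Apply DISTRIBUTE at L (target: ((a*a)*(a+(7*7)))): (((a*a)*(a+(7*7)))+(7*y)) -> ((((a*a)*a)+((a*a)*(7*7)))+(7*y))
Apply SIMPLIFY at LRR (target: (7*7)): ((((a*a)*a)+((a*a)*(7*7)))+(7*y)) -> ((((a*a)*a)+((a*a)*49))+(7*y))
Apply FACTOR at L (target: (((a*a)*a)+((a*a)*49))): ((((a*a)*a)+((a*a)*49))+(7*y)) -> (((a*a)*(a+49))+(7*y))

Answer: (((a*a)*(a+49))+(7*y))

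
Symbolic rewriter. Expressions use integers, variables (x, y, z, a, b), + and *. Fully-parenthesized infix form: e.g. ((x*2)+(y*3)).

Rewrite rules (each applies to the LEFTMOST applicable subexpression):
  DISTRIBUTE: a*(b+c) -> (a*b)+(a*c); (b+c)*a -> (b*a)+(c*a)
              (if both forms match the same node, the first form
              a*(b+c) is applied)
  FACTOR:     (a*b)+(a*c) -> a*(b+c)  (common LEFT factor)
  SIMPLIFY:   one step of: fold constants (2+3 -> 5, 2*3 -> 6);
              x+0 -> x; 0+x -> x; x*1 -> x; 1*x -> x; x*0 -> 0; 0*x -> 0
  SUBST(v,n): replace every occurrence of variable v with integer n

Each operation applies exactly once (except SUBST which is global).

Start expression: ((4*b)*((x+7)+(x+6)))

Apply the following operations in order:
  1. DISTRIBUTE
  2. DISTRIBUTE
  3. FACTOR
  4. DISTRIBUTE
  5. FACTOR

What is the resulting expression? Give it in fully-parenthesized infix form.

Start: ((4*b)*((x+7)+(x+6)))
Apply DISTRIBUTE at root (target: ((4*b)*((x+7)+(x+6)))): ((4*b)*((x+7)+(x+6))) -> (((4*b)*(x+7))+((4*b)*(x+6)))
Apply DISTRIBUTE at L (target: ((4*b)*(x+7))): (((4*b)*(x+7))+((4*b)*(x+6))) -> ((((4*b)*x)+((4*b)*7))+((4*b)*(x+6)))
Apply FACTOR at L (target: (((4*b)*x)+((4*b)*7))): ((((4*b)*x)+((4*b)*7))+((4*b)*(x+6))) -> (((4*b)*(x+7))+((4*b)*(x+6)))
Apply DISTRIBUTE at L (target: ((4*b)*(x+7))): (((4*b)*(x+7))+((4*b)*(x+6))) -> ((((4*b)*x)+((4*b)*7))+((4*b)*(x+6)))
Apply FACTOR at L (target: (((4*b)*x)+((4*b)*7))): ((((4*b)*x)+((4*b)*7))+((4*b)*(x+6))) -> (((4*b)*(x+7))+((4*b)*(x+6)))

Answer: (((4*b)*(x+7))+((4*b)*(x+6)))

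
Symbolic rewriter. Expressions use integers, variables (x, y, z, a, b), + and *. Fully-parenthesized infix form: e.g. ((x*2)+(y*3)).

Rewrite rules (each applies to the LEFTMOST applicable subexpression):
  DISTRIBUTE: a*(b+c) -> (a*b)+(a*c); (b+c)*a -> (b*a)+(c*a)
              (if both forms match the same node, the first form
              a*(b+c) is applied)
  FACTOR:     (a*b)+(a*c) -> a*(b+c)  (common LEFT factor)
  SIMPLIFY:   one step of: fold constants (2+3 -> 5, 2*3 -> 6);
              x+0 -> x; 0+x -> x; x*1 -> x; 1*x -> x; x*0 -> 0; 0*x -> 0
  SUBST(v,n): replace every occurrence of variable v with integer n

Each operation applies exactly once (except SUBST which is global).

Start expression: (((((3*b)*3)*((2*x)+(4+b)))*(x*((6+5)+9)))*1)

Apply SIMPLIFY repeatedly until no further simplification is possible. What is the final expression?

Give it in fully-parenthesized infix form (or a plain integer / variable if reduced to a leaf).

Start: (((((3*b)*3)*((2*x)+(4+b)))*(x*((6+5)+9)))*1)
Step 1: at root: (((((3*b)*3)*((2*x)+(4+b)))*(x*((6+5)+9)))*1) -> ((((3*b)*3)*((2*x)+(4+b)))*(x*((6+5)+9))); overall: (((((3*b)*3)*((2*x)+(4+b)))*(x*((6+5)+9)))*1) -> ((((3*b)*3)*((2*x)+(4+b)))*(x*((6+5)+9)))
Step 2: at RRL: (6+5) -> 11; overall: ((((3*b)*3)*((2*x)+(4+b)))*(x*((6+5)+9))) -> ((((3*b)*3)*((2*x)+(4+b)))*(x*(11+9)))
Step 3: at RR: (11+9) -> 20; overall: ((((3*b)*3)*((2*x)+(4+b)))*(x*(11+9))) -> ((((3*b)*3)*((2*x)+(4+b)))*(x*20))
Fixed point: ((((3*b)*3)*((2*x)+(4+b)))*(x*20))

Answer: ((((3*b)*3)*((2*x)+(4+b)))*(x*20))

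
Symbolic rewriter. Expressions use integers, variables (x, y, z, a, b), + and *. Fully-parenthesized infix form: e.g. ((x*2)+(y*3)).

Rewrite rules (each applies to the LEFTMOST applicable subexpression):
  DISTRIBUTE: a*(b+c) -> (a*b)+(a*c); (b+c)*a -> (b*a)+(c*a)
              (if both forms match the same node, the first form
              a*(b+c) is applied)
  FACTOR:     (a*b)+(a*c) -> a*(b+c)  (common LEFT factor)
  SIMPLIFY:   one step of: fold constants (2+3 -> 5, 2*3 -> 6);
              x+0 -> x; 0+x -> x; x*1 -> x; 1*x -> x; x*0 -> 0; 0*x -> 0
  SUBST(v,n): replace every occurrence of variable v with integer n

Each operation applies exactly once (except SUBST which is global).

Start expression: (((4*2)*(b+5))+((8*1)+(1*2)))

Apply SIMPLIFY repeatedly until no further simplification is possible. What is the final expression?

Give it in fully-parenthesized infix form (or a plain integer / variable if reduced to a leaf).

Answer: ((8*(b+5))+10)

Derivation:
Start: (((4*2)*(b+5))+((8*1)+(1*2)))
Step 1: at LL: (4*2) -> 8; overall: (((4*2)*(b+5))+((8*1)+(1*2))) -> ((8*(b+5))+((8*1)+(1*2)))
Step 2: at RL: (8*1) -> 8; overall: ((8*(b+5))+((8*1)+(1*2))) -> ((8*(b+5))+(8+(1*2)))
Step 3: at RR: (1*2) -> 2; overall: ((8*(b+5))+(8+(1*2))) -> ((8*(b+5))+(8+2))
Step 4: at R: (8+2) -> 10; overall: ((8*(b+5))+(8+2)) -> ((8*(b+5))+10)
Fixed point: ((8*(b+5))+10)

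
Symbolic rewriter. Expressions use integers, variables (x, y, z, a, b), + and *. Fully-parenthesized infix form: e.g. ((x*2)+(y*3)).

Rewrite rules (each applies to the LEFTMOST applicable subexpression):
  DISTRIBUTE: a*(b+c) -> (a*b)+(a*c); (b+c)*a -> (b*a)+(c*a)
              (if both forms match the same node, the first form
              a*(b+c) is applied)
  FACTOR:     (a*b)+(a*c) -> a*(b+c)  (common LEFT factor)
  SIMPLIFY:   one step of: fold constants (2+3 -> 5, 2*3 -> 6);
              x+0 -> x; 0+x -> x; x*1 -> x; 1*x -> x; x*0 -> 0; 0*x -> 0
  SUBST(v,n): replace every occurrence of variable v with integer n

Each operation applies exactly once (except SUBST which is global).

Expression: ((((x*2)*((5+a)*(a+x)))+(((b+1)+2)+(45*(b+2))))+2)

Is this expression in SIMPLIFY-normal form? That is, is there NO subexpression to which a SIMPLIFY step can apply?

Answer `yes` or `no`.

Expression: ((((x*2)*((5+a)*(a+x)))+(((b+1)+2)+(45*(b+2))))+2)
Scanning for simplifiable subexpressions (pre-order)...
  at root: ((((x*2)*((5+a)*(a+x)))+(((b+1)+2)+(45*(b+2))))+2) (not simplifiable)
  at L: (((x*2)*((5+a)*(a+x)))+(((b+1)+2)+(45*(b+2)))) (not simplifiable)
  at LL: ((x*2)*((5+a)*(a+x))) (not simplifiable)
  at LLL: (x*2) (not simplifiable)
  at LLR: ((5+a)*(a+x)) (not simplifiable)
  at LLRL: (5+a) (not simplifiable)
  at LLRR: (a+x) (not simplifiable)
  at LR: (((b+1)+2)+(45*(b+2))) (not simplifiable)
  at LRL: ((b+1)+2) (not simplifiable)
  at LRLL: (b+1) (not simplifiable)
  at LRR: (45*(b+2)) (not simplifiable)
  at LRRR: (b+2) (not simplifiable)
Result: no simplifiable subexpression found -> normal form.

Answer: yes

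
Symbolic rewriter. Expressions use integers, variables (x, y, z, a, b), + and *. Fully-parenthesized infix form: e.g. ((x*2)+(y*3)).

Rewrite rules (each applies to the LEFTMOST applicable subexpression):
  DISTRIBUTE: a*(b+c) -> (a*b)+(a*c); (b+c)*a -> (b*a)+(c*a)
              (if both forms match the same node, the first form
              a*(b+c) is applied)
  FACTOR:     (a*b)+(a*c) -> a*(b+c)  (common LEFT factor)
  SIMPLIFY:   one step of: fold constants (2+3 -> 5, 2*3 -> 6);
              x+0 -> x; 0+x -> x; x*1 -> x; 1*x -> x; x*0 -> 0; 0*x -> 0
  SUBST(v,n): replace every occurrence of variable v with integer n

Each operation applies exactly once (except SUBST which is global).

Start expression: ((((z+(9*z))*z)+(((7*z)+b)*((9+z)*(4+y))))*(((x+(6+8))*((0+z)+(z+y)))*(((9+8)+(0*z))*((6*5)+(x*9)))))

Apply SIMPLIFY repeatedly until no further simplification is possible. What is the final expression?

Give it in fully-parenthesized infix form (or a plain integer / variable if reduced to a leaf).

Answer: ((((z+(9*z))*z)+(((7*z)+b)*((9+z)*(4+y))))*(((x+14)*(z+(z+y)))*(17*(30+(x*9)))))

Derivation:
Start: ((((z+(9*z))*z)+(((7*z)+b)*((9+z)*(4+y))))*(((x+(6+8))*((0+z)+(z+y)))*(((9+8)+(0*z))*((6*5)+(x*9)))))
Step 1: at RLLR: (6+8) -> 14; overall: ((((z+(9*z))*z)+(((7*z)+b)*((9+z)*(4+y))))*(((x+(6+8))*((0+z)+(z+y)))*(((9+8)+(0*z))*((6*5)+(x*9))))) -> ((((z+(9*z))*z)+(((7*z)+b)*((9+z)*(4+y))))*(((x+14)*((0+z)+(z+y)))*(((9+8)+(0*z))*((6*5)+(x*9)))))
Step 2: at RLRL: (0+z) -> z; overall: ((((z+(9*z))*z)+(((7*z)+b)*((9+z)*(4+y))))*(((x+14)*((0+z)+(z+y)))*(((9+8)+(0*z))*((6*5)+(x*9))))) -> ((((z+(9*z))*z)+(((7*z)+b)*((9+z)*(4+y))))*(((x+14)*(z+(z+y)))*(((9+8)+(0*z))*((6*5)+(x*9)))))
Step 3: at RRLL: (9+8) -> 17; overall: ((((z+(9*z))*z)+(((7*z)+b)*((9+z)*(4+y))))*(((x+14)*(z+(z+y)))*(((9+8)+(0*z))*((6*5)+(x*9))))) -> ((((z+(9*z))*z)+(((7*z)+b)*((9+z)*(4+y))))*(((x+14)*(z+(z+y)))*((17+(0*z))*((6*5)+(x*9)))))
Step 4: at RRLR: (0*z) -> 0; overall: ((((z+(9*z))*z)+(((7*z)+b)*((9+z)*(4+y))))*(((x+14)*(z+(z+y)))*((17+(0*z))*((6*5)+(x*9))))) -> ((((z+(9*z))*z)+(((7*z)+b)*((9+z)*(4+y))))*(((x+14)*(z+(z+y)))*((17+0)*((6*5)+(x*9)))))
Step 5: at RRL: (17+0) -> 17; overall: ((((z+(9*z))*z)+(((7*z)+b)*((9+z)*(4+y))))*(((x+14)*(z+(z+y)))*((17+0)*((6*5)+(x*9))))) -> ((((z+(9*z))*z)+(((7*z)+b)*((9+z)*(4+y))))*(((x+14)*(z+(z+y)))*(17*((6*5)+(x*9)))))
Step 6: at RRRL: (6*5) -> 30; overall: ((((z+(9*z))*z)+(((7*z)+b)*((9+z)*(4+y))))*(((x+14)*(z+(z+y)))*(17*((6*5)+(x*9))))) -> ((((z+(9*z))*z)+(((7*z)+b)*((9+z)*(4+y))))*(((x+14)*(z+(z+y)))*(17*(30+(x*9)))))
Fixed point: ((((z+(9*z))*z)+(((7*z)+b)*((9+z)*(4+y))))*(((x+14)*(z+(z+y)))*(17*(30+(x*9)))))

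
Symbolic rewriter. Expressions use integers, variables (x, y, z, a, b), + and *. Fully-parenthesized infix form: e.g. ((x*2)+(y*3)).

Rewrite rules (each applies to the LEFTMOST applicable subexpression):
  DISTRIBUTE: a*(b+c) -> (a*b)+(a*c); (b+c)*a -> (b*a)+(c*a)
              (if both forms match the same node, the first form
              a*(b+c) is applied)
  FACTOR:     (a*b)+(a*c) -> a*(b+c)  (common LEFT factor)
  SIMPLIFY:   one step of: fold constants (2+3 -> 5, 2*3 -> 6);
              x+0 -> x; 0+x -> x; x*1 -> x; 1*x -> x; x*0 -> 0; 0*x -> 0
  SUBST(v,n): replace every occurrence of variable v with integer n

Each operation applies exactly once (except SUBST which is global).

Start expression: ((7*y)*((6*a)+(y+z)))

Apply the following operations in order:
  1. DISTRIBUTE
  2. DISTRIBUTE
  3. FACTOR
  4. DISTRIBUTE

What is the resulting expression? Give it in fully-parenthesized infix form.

Start: ((7*y)*((6*a)+(y+z)))
Apply DISTRIBUTE at root (target: ((7*y)*((6*a)+(y+z)))): ((7*y)*((6*a)+(y+z))) -> (((7*y)*(6*a))+((7*y)*(y+z)))
Apply DISTRIBUTE at R (target: ((7*y)*(y+z))): (((7*y)*(6*a))+((7*y)*(y+z))) -> (((7*y)*(6*a))+(((7*y)*y)+((7*y)*z)))
Apply FACTOR at R (target: (((7*y)*y)+((7*y)*z))): (((7*y)*(6*a))+(((7*y)*y)+((7*y)*z))) -> (((7*y)*(6*a))+((7*y)*(y+z)))
Apply DISTRIBUTE at R (target: ((7*y)*(y+z))): (((7*y)*(6*a))+((7*y)*(y+z))) -> (((7*y)*(6*a))+(((7*y)*y)+((7*y)*z)))

Answer: (((7*y)*(6*a))+(((7*y)*y)+((7*y)*z)))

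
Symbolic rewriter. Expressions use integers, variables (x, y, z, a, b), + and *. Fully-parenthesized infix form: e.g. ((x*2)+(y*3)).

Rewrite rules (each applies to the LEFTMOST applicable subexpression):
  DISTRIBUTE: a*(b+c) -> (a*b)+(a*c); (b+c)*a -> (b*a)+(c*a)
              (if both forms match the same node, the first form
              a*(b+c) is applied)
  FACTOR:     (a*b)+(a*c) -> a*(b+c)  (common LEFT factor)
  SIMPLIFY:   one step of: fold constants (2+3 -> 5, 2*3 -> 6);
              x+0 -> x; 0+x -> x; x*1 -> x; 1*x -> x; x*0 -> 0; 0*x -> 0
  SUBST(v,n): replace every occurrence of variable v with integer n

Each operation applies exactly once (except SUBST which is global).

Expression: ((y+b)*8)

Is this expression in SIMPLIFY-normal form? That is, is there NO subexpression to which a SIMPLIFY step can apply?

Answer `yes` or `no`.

Answer: yes

Derivation:
Expression: ((y+b)*8)
Scanning for simplifiable subexpressions (pre-order)...
  at root: ((y+b)*8) (not simplifiable)
  at L: (y+b) (not simplifiable)
Result: no simplifiable subexpression found -> normal form.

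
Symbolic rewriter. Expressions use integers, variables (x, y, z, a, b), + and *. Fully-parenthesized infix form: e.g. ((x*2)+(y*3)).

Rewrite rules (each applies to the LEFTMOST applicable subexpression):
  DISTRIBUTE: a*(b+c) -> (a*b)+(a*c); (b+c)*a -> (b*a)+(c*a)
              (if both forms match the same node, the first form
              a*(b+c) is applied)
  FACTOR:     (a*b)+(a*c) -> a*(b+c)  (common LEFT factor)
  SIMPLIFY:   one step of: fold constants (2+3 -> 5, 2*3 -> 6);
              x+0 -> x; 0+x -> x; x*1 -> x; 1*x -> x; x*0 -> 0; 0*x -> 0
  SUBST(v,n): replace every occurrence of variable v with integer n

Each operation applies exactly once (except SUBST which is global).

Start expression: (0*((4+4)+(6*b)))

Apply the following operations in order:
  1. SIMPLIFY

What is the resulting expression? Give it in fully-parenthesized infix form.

Answer: 0

Derivation:
Start: (0*((4+4)+(6*b)))
Apply SIMPLIFY at root (target: (0*((4+4)+(6*b)))): (0*((4+4)+(6*b))) -> 0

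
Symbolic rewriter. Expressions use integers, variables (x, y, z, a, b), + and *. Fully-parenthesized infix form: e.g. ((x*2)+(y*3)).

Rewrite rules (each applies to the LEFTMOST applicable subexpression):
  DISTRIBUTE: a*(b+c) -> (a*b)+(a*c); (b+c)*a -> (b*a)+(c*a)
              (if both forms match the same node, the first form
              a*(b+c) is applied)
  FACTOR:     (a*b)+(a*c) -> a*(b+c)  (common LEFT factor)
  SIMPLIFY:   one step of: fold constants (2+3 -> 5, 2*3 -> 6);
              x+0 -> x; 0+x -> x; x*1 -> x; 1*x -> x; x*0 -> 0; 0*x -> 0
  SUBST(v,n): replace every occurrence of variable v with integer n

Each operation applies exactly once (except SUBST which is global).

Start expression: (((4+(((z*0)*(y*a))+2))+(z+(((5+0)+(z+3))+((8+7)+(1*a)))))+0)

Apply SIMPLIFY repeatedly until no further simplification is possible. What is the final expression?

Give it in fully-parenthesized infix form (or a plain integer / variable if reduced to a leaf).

Start: (((4+(((z*0)*(y*a))+2))+(z+(((5+0)+(z+3))+((8+7)+(1*a)))))+0)
Step 1: at root: (((4+(((z*0)*(y*a))+2))+(z+(((5+0)+(z+3))+((8+7)+(1*a)))))+0) -> ((4+(((z*0)*(y*a))+2))+(z+(((5+0)+(z+3))+((8+7)+(1*a))))); overall: (((4+(((z*0)*(y*a))+2))+(z+(((5+0)+(z+3))+((8+7)+(1*a)))))+0) -> ((4+(((z*0)*(y*a))+2))+(z+(((5+0)+(z+3))+((8+7)+(1*a)))))
Step 2: at LRLL: (z*0) -> 0; overall: ((4+(((z*0)*(y*a))+2))+(z+(((5+0)+(z+3))+((8+7)+(1*a))))) -> ((4+((0*(y*a))+2))+(z+(((5+0)+(z+3))+((8+7)+(1*a)))))
Step 3: at LRL: (0*(y*a)) -> 0; overall: ((4+((0*(y*a))+2))+(z+(((5+0)+(z+3))+((8+7)+(1*a))))) -> ((4+(0+2))+(z+(((5+0)+(z+3))+((8+7)+(1*a)))))
Step 4: at LR: (0+2) -> 2; overall: ((4+(0+2))+(z+(((5+0)+(z+3))+((8+7)+(1*a))))) -> ((4+2)+(z+(((5+0)+(z+3))+((8+7)+(1*a)))))
Step 5: at L: (4+2) -> 6; overall: ((4+2)+(z+(((5+0)+(z+3))+((8+7)+(1*a))))) -> (6+(z+(((5+0)+(z+3))+((8+7)+(1*a)))))
Step 6: at RRLL: (5+0) -> 5; overall: (6+(z+(((5+0)+(z+3))+((8+7)+(1*a))))) -> (6+(z+((5+(z+3))+((8+7)+(1*a)))))
Step 7: at RRRL: (8+7) -> 15; overall: (6+(z+((5+(z+3))+((8+7)+(1*a))))) -> (6+(z+((5+(z+3))+(15+(1*a)))))
Step 8: at RRRR: (1*a) -> a; overall: (6+(z+((5+(z+3))+(15+(1*a))))) -> (6+(z+((5+(z+3))+(15+a))))
Fixed point: (6+(z+((5+(z+3))+(15+a))))

Answer: (6+(z+((5+(z+3))+(15+a))))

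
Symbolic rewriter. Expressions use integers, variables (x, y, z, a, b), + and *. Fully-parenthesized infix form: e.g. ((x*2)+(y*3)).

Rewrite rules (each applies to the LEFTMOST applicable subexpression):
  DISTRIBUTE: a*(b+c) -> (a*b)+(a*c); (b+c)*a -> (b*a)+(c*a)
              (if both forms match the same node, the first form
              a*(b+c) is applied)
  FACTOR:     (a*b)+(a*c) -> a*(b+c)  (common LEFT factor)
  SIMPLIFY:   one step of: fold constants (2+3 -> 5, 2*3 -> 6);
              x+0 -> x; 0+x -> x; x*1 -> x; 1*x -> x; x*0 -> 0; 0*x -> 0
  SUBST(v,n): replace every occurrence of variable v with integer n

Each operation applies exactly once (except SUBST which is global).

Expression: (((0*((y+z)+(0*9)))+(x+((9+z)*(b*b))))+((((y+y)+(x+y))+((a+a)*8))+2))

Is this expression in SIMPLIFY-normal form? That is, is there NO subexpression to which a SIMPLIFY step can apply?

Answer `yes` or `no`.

Answer: no

Derivation:
Expression: (((0*((y+z)+(0*9)))+(x+((9+z)*(b*b))))+((((y+y)+(x+y))+((a+a)*8))+2))
Scanning for simplifiable subexpressions (pre-order)...
  at root: (((0*((y+z)+(0*9)))+(x+((9+z)*(b*b))))+((((y+y)+(x+y))+((a+a)*8))+2)) (not simplifiable)
  at L: ((0*((y+z)+(0*9)))+(x+((9+z)*(b*b)))) (not simplifiable)
  at LL: (0*((y+z)+(0*9))) (SIMPLIFIABLE)
  at LLR: ((y+z)+(0*9)) (not simplifiable)
  at LLRL: (y+z) (not simplifiable)
  at LLRR: (0*9) (SIMPLIFIABLE)
  at LR: (x+((9+z)*(b*b))) (not simplifiable)
  at LRR: ((9+z)*(b*b)) (not simplifiable)
  at LRRL: (9+z) (not simplifiable)
  at LRRR: (b*b) (not simplifiable)
  at R: ((((y+y)+(x+y))+((a+a)*8))+2) (not simplifiable)
  at RL: (((y+y)+(x+y))+((a+a)*8)) (not simplifiable)
  at RLL: ((y+y)+(x+y)) (not simplifiable)
  at RLLL: (y+y) (not simplifiable)
  at RLLR: (x+y) (not simplifiable)
  at RLR: ((a+a)*8) (not simplifiable)
  at RLRL: (a+a) (not simplifiable)
Found simplifiable subexpr at path LL: (0*((y+z)+(0*9)))
One SIMPLIFY step would give: ((0+(x+((9+z)*(b*b))))+((((y+y)+(x+y))+((a+a)*8))+2))
-> NOT in normal form.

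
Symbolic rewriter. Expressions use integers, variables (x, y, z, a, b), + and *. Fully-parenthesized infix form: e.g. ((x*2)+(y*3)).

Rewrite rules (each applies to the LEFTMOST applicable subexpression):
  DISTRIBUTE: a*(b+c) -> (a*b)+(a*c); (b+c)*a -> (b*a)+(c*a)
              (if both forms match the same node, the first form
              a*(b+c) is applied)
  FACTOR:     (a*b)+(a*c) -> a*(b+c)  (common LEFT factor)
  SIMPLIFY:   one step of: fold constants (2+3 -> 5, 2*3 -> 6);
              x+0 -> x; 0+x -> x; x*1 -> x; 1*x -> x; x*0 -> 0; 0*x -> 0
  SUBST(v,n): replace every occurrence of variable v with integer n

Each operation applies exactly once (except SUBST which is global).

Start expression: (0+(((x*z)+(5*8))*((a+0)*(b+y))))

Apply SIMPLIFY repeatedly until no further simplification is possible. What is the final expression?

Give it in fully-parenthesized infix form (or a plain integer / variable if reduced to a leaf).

Start: (0+(((x*z)+(5*8))*((a+0)*(b+y))))
Step 1: at root: (0+(((x*z)+(5*8))*((a+0)*(b+y)))) -> (((x*z)+(5*8))*((a+0)*(b+y))); overall: (0+(((x*z)+(5*8))*((a+0)*(b+y)))) -> (((x*z)+(5*8))*((a+0)*(b+y)))
Step 2: at LR: (5*8) -> 40; overall: (((x*z)+(5*8))*((a+0)*(b+y))) -> (((x*z)+40)*((a+0)*(b+y)))
Step 3: at RL: (a+0) -> a; overall: (((x*z)+40)*((a+0)*(b+y))) -> (((x*z)+40)*(a*(b+y)))
Fixed point: (((x*z)+40)*(a*(b+y)))

Answer: (((x*z)+40)*(a*(b+y)))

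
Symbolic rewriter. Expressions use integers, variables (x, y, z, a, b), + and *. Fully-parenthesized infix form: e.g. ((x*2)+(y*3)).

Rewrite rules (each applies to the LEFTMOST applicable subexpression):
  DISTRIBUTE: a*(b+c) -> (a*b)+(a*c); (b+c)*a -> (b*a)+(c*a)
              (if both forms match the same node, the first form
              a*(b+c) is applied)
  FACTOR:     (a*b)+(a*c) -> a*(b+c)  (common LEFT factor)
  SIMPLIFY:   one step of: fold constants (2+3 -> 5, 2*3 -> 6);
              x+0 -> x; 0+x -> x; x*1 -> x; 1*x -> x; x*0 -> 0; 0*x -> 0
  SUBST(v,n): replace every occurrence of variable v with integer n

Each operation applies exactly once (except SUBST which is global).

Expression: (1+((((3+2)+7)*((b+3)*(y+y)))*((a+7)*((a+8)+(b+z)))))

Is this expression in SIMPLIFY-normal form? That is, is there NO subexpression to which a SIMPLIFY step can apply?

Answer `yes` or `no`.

Expression: (1+((((3+2)+7)*((b+3)*(y+y)))*((a+7)*((a+8)+(b+z)))))
Scanning for simplifiable subexpressions (pre-order)...
  at root: (1+((((3+2)+7)*((b+3)*(y+y)))*((a+7)*((a+8)+(b+z))))) (not simplifiable)
  at R: ((((3+2)+7)*((b+3)*(y+y)))*((a+7)*((a+8)+(b+z)))) (not simplifiable)
  at RL: (((3+2)+7)*((b+3)*(y+y))) (not simplifiable)
  at RLL: ((3+2)+7) (not simplifiable)
  at RLLL: (3+2) (SIMPLIFIABLE)
  at RLR: ((b+3)*(y+y)) (not simplifiable)
  at RLRL: (b+3) (not simplifiable)
  at RLRR: (y+y) (not simplifiable)
  at RR: ((a+7)*((a+8)+(b+z))) (not simplifiable)
  at RRL: (a+7) (not simplifiable)
  at RRR: ((a+8)+(b+z)) (not simplifiable)
  at RRRL: (a+8) (not simplifiable)
  at RRRR: (b+z) (not simplifiable)
Found simplifiable subexpr at path RLLL: (3+2)
One SIMPLIFY step would give: (1+(((5+7)*((b+3)*(y+y)))*((a+7)*((a+8)+(b+z)))))
-> NOT in normal form.

Answer: no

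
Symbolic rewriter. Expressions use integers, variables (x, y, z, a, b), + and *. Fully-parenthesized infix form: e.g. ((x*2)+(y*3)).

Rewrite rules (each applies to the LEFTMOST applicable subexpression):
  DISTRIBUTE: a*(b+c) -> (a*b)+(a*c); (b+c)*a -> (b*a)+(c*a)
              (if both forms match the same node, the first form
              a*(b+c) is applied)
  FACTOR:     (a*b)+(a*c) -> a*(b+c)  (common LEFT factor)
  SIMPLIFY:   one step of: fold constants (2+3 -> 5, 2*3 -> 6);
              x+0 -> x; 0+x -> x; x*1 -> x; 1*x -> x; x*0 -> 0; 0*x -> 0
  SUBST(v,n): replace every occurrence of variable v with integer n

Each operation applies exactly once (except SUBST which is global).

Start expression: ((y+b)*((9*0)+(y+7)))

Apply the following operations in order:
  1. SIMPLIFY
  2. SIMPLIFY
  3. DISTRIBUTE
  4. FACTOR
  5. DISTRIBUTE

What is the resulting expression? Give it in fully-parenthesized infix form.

Start: ((y+b)*((9*0)+(y+7)))
Apply SIMPLIFY at RL (target: (9*0)): ((y+b)*((9*0)+(y+7))) -> ((y+b)*(0+(y+7)))
Apply SIMPLIFY at R (target: (0+(y+7))): ((y+b)*(0+(y+7))) -> ((y+b)*(y+7))
Apply DISTRIBUTE at root (target: ((y+b)*(y+7))): ((y+b)*(y+7)) -> (((y+b)*y)+((y+b)*7))
Apply FACTOR at root (target: (((y+b)*y)+((y+b)*7))): (((y+b)*y)+((y+b)*7)) -> ((y+b)*(y+7))
Apply DISTRIBUTE at root (target: ((y+b)*(y+7))): ((y+b)*(y+7)) -> (((y+b)*y)+((y+b)*7))

Answer: (((y+b)*y)+((y+b)*7))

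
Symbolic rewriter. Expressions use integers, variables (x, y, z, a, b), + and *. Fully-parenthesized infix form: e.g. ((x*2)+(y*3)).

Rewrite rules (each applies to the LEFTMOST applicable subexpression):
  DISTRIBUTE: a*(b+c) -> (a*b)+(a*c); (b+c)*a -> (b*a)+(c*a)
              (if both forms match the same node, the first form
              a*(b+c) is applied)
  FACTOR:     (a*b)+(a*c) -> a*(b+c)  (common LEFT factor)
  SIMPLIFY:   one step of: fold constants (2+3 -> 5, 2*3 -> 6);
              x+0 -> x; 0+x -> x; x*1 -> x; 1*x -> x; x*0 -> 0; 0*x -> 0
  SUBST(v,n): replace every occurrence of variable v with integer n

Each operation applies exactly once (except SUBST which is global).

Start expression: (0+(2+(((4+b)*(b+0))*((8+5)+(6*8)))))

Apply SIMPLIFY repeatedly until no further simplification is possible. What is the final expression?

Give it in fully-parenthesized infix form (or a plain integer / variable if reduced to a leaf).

Start: (0+(2+(((4+b)*(b+0))*((8+5)+(6*8)))))
Step 1: at root: (0+(2+(((4+b)*(b+0))*((8+5)+(6*8))))) -> (2+(((4+b)*(b+0))*((8+5)+(6*8)))); overall: (0+(2+(((4+b)*(b+0))*((8+5)+(6*8))))) -> (2+(((4+b)*(b+0))*((8+5)+(6*8))))
Step 2: at RLR: (b+0) -> b; overall: (2+(((4+b)*(b+0))*((8+5)+(6*8)))) -> (2+(((4+b)*b)*((8+5)+(6*8))))
Step 3: at RRL: (8+5) -> 13; overall: (2+(((4+b)*b)*((8+5)+(6*8)))) -> (2+(((4+b)*b)*(13+(6*8))))
Step 4: at RRR: (6*8) -> 48; overall: (2+(((4+b)*b)*(13+(6*8)))) -> (2+(((4+b)*b)*(13+48)))
Step 5: at RR: (13+48) -> 61; overall: (2+(((4+b)*b)*(13+48))) -> (2+(((4+b)*b)*61))
Fixed point: (2+(((4+b)*b)*61))

Answer: (2+(((4+b)*b)*61))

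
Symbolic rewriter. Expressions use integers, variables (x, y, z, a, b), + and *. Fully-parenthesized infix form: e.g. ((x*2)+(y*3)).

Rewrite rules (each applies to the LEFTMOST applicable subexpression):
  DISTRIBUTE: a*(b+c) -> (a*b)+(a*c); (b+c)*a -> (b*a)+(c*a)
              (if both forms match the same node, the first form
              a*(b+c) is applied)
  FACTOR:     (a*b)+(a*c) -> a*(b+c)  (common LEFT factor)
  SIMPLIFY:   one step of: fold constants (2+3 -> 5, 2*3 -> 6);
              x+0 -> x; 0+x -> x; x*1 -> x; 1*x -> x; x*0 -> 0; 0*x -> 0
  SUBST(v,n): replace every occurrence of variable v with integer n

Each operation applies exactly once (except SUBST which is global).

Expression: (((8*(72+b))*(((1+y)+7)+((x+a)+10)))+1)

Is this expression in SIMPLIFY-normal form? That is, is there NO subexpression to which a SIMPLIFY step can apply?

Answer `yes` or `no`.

Expression: (((8*(72+b))*(((1+y)+7)+((x+a)+10)))+1)
Scanning for simplifiable subexpressions (pre-order)...
  at root: (((8*(72+b))*(((1+y)+7)+((x+a)+10)))+1) (not simplifiable)
  at L: ((8*(72+b))*(((1+y)+7)+((x+a)+10))) (not simplifiable)
  at LL: (8*(72+b)) (not simplifiable)
  at LLR: (72+b) (not simplifiable)
  at LR: (((1+y)+7)+((x+a)+10)) (not simplifiable)
  at LRL: ((1+y)+7) (not simplifiable)
  at LRLL: (1+y) (not simplifiable)
  at LRR: ((x+a)+10) (not simplifiable)
  at LRRL: (x+a) (not simplifiable)
Result: no simplifiable subexpression found -> normal form.

Answer: yes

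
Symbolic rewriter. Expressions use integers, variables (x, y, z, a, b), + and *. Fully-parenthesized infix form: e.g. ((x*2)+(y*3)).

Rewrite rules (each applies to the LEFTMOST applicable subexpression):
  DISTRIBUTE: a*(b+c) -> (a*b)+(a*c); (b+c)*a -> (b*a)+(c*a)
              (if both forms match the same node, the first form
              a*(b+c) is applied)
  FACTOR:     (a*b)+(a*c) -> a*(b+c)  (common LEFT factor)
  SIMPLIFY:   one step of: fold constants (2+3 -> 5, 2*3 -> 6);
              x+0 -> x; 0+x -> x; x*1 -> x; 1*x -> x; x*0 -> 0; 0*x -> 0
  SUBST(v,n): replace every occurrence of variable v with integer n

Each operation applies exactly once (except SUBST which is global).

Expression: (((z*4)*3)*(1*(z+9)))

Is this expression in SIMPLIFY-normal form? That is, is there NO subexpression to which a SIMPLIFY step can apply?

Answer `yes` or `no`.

Answer: no

Derivation:
Expression: (((z*4)*3)*(1*(z+9)))
Scanning for simplifiable subexpressions (pre-order)...
  at root: (((z*4)*3)*(1*(z+9))) (not simplifiable)
  at L: ((z*4)*3) (not simplifiable)
  at LL: (z*4) (not simplifiable)
  at R: (1*(z+9)) (SIMPLIFIABLE)
  at RR: (z+9) (not simplifiable)
Found simplifiable subexpr at path R: (1*(z+9))
One SIMPLIFY step would give: (((z*4)*3)*(z+9))
-> NOT in normal form.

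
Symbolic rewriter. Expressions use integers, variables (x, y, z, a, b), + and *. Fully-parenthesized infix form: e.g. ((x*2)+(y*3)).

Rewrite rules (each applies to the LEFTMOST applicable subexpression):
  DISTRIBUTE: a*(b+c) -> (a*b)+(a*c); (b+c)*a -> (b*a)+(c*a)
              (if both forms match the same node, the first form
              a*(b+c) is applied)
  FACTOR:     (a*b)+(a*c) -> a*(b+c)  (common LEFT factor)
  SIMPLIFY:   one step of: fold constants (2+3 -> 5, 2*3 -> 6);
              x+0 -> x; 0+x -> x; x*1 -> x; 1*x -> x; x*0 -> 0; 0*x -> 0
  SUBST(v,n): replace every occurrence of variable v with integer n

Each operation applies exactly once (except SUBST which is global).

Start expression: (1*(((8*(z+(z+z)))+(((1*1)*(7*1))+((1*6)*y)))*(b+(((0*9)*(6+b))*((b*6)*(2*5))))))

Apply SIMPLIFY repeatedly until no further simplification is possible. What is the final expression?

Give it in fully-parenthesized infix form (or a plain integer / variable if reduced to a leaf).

Start: (1*(((8*(z+(z+z)))+(((1*1)*(7*1))+((1*6)*y)))*(b+(((0*9)*(6+b))*((b*6)*(2*5))))))
Step 1: at root: (1*(((8*(z+(z+z)))+(((1*1)*(7*1))+((1*6)*y)))*(b+(((0*9)*(6+b))*((b*6)*(2*5)))))) -> (((8*(z+(z+z)))+(((1*1)*(7*1))+((1*6)*y)))*(b+(((0*9)*(6+b))*((b*6)*(2*5))))); overall: (1*(((8*(z+(z+z)))+(((1*1)*(7*1))+((1*6)*y)))*(b+(((0*9)*(6+b))*((b*6)*(2*5)))))) -> (((8*(z+(z+z)))+(((1*1)*(7*1))+((1*6)*y)))*(b+(((0*9)*(6+b))*((b*6)*(2*5)))))
Step 2: at LRLL: (1*1) -> 1; overall: (((8*(z+(z+z)))+(((1*1)*(7*1))+((1*6)*y)))*(b+(((0*9)*(6+b))*((b*6)*(2*5))))) -> (((8*(z+(z+z)))+((1*(7*1))+((1*6)*y)))*(b+(((0*9)*(6+b))*((b*6)*(2*5)))))
Step 3: at LRL: (1*(7*1)) -> (7*1); overall: (((8*(z+(z+z)))+((1*(7*1))+((1*6)*y)))*(b+(((0*9)*(6+b))*((b*6)*(2*5))))) -> (((8*(z+(z+z)))+((7*1)+((1*6)*y)))*(b+(((0*9)*(6+b))*((b*6)*(2*5)))))
Step 4: at LRL: (7*1) -> 7; overall: (((8*(z+(z+z)))+((7*1)+((1*6)*y)))*(b+(((0*9)*(6+b))*((b*6)*(2*5))))) -> (((8*(z+(z+z)))+(7+((1*6)*y)))*(b+(((0*9)*(6+b))*((b*6)*(2*5)))))
Step 5: at LRRL: (1*6) -> 6; overall: (((8*(z+(z+z)))+(7+((1*6)*y)))*(b+(((0*9)*(6+b))*((b*6)*(2*5))))) -> (((8*(z+(z+z)))+(7+(6*y)))*(b+(((0*9)*(6+b))*((b*6)*(2*5)))))
Step 6: at RRLL: (0*9) -> 0; overall: (((8*(z+(z+z)))+(7+(6*y)))*(b+(((0*9)*(6+b))*((b*6)*(2*5))))) -> (((8*(z+(z+z)))+(7+(6*y)))*(b+((0*(6+b))*((b*6)*(2*5)))))
Step 7: at RRL: (0*(6+b)) -> 0; overall: (((8*(z+(z+z)))+(7+(6*y)))*(b+((0*(6+b))*((b*6)*(2*5))))) -> (((8*(z+(z+z)))+(7+(6*y)))*(b+(0*((b*6)*(2*5)))))
Step 8: at RR: (0*((b*6)*(2*5))) -> 0; overall: (((8*(z+(z+z)))+(7+(6*y)))*(b+(0*((b*6)*(2*5))))) -> (((8*(z+(z+z)))+(7+(6*y)))*(b+0))
Step 9: at R: (b+0) -> b; overall: (((8*(z+(z+z)))+(7+(6*y)))*(b+0)) -> (((8*(z+(z+z)))+(7+(6*y)))*b)
Fixed point: (((8*(z+(z+z)))+(7+(6*y)))*b)

Answer: (((8*(z+(z+z)))+(7+(6*y)))*b)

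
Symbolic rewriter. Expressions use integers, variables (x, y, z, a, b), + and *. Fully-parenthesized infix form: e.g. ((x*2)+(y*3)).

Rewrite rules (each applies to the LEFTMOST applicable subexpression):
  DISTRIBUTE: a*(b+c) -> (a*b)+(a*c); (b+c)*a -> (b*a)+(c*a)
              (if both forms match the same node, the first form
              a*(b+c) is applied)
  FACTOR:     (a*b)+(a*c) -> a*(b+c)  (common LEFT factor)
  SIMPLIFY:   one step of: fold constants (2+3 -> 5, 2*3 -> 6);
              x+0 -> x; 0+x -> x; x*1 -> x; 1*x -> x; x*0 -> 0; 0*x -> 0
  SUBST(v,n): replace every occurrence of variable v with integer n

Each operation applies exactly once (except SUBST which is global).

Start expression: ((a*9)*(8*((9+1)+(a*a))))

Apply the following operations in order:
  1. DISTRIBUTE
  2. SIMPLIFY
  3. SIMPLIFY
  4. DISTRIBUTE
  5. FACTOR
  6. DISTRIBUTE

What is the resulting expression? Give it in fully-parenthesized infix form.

Answer: (((a*9)*80)+((a*9)*(8*(a*a))))

Derivation:
Start: ((a*9)*(8*((9+1)+(a*a))))
Apply DISTRIBUTE at R (target: (8*((9+1)+(a*a)))): ((a*9)*(8*((9+1)+(a*a)))) -> ((a*9)*((8*(9+1))+(8*(a*a))))
Apply SIMPLIFY at RLR (target: (9+1)): ((a*9)*((8*(9+1))+(8*(a*a)))) -> ((a*9)*((8*10)+(8*(a*a))))
Apply SIMPLIFY at RL (target: (8*10)): ((a*9)*((8*10)+(8*(a*a)))) -> ((a*9)*(80+(8*(a*a))))
Apply DISTRIBUTE at root (target: ((a*9)*(80+(8*(a*a))))): ((a*9)*(80+(8*(a*a)))) -> (((a*9)*80)+((a*9)*(8*(a*a))))
Apply FACTOR at root (target: (((a*9)*80)+((a*9)*(8*(a*a))))): (((a*9)*80)+((a*9)*(8*(a*a)))) -> ((a*9)*(80+(8*(a*a))))
Apply DISTRIBUTE at root (target: ((a*9)*(80+(8*(a*a))))): ((a*9)*(80+(8*(a*a)))) -> (((a*9)*80)+((a*9)*(8*(a*a))))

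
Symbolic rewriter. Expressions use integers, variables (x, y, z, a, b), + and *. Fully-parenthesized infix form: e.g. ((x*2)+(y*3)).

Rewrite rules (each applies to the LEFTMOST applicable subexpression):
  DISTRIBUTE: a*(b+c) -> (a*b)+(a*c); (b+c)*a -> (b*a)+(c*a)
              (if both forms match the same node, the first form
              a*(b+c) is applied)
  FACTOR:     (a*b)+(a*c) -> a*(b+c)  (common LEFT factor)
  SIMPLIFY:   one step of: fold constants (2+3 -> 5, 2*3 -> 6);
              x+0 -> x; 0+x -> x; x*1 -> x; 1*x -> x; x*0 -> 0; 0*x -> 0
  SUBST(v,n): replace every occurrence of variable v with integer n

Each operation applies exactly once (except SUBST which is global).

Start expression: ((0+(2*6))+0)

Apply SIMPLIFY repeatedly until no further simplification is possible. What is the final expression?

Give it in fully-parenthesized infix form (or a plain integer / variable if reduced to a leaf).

Start: ((0+(2*6))+0)
Step 1: at root: ((0+(2*6))+0) -> (0+(2*6)); overall: ((0+(2*6))+0) -> (0+(2*6))
Step 2: at root: (0+(2*6)) -> (2*6); overall: (0+(2*6)) -> (2*6)
Step 3: at root: (2*6) -> 12; overall: (2*6) -> 12
Fixed point: 12

Answer: 12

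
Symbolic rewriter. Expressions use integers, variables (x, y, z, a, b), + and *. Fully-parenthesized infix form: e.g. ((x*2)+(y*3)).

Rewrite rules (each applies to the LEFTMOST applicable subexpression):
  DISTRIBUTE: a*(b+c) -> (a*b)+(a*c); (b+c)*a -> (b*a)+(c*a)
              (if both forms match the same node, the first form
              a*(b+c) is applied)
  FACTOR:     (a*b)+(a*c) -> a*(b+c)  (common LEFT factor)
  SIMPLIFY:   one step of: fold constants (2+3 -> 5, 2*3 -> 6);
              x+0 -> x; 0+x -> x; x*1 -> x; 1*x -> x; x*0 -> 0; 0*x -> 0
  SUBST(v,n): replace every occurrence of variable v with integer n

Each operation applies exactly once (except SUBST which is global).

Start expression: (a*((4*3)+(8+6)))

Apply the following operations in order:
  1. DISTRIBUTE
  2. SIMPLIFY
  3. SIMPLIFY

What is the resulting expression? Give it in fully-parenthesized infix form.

Answer: ((a*12)+(a*14))

Derivation:
Start: (a*((4*3)+(8+6)))
Apply DISTRIBUTE at root (target: (a*((4*3)+(8+6)))): (a*((4*3)+(8+6))) -> ((a*(4*3))+(a*(8+6)))
Apply SIMPLIFY at LR (target: (4*3)): ((a*(4*3))+(a*(8+6))) -> ((a*12)+(a*(8+6)))
Apply SIMPLIFY at RR (target: (8+6)): ((a*12)+(a*(8+6))) -> ((a*12)+(a*14))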